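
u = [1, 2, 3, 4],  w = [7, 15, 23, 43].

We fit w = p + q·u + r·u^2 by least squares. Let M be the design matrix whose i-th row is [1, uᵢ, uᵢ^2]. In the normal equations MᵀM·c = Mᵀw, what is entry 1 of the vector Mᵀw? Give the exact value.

Entry 1 ↔ basis 1, so (Mᵀw)_{1} = Σᵢ wᵢ = (1)·(7) + (1)·(15) + (1)·(23) + (1)·(43) = 88.

88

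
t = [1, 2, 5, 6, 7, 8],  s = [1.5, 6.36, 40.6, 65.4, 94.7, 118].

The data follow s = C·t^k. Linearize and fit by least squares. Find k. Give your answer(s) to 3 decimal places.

k = 2.108

Let Y = ln s. Fitting Y = k·ln t + ln C by least squares:
Σln t = 8.1197, Σ(ln t)² = 14.3918, Σln s = 19.4612, Σln t·ln s = 33.5095.
Equations: 14.3918·k + 8.1197·ln C = 33.5095;  8.1197·k + 6·ln C = 19.4612.
Solving (det = 20.4213): k = 2.10750, ln C = 0.39148.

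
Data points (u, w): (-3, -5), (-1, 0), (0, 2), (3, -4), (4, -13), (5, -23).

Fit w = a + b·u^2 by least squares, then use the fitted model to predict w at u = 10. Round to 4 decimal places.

Compute the Gram sums: Σ1 = 6, Σu^2 = 60, Σu^2·u^2 = 1044.
Moment sums: Σw = -43, Σu^2·w = -864.
Normal equations: [[6, 60]; [60, 1044]]·[a, b]ᵀ = [-43, -864]ᵀ.
Δ = 6·1044 − 60² = 2664.
a = ((-43)·1044 − 60·(-864))/2664 = 193/74; b = (6·(-864) − 60·(-43))/2664 = -217/222.
At u = 10: ŵ = (193/74)·(1) + (-217/222)·(100) = -21121/222.

ŵ = -95.1396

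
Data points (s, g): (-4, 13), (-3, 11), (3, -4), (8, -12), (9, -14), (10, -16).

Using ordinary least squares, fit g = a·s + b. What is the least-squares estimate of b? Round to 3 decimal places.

Compute the Gram sums: Σs·s = 279, Σs = 23, Σ1 = 6.
For Aᵀg: Σs·g = -479, Σg = -22.
Eliminating b: 6·(row 1) − 23·(row 2) gives 1145·a = 6·(-479) − 23·(-22) = -2368, so a = -2368/1145.
Then b = ((-22) − 23·(-2368/1145))/6 = 4879/1145.

b = 4.261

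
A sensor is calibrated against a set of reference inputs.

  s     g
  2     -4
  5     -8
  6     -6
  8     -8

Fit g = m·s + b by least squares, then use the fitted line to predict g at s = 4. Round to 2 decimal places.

The normal system AᵀA·[m, b]ᵀ = Aᵀg is [[129, 21]; [21, 4]]·[m, b]ᵀ = [-148, -26]ᵀ.
det = 129·4 − 21² = 75.
m = ((-148)·4 − 21·(-26))/75 = -46/75; b = (129·(-26) − 21·(-148))/75 = -82/25.
At s = 4: ĝ = (-46/75)·(4) + (-82/25)·(1) = -86/15.

ĝ = -5.73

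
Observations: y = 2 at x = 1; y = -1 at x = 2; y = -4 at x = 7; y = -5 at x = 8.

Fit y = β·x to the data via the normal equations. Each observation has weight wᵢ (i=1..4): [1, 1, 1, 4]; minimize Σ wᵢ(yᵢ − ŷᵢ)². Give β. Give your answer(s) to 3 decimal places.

MᵀWM·[β]ᵀ = MᵀWy reads: 310·β = -188.
(Σwᵢ·x·x = 310, Σwᵢ·x·y = -188.)
β = (-188)/310 = -0.606452.

β = -0.606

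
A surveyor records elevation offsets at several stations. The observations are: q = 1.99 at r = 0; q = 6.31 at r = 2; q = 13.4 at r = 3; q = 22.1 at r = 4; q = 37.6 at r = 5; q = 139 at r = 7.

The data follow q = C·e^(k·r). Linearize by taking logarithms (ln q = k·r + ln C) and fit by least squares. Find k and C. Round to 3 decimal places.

Let Y = ln q. Fitting Y = k·r + ln C by least squares:
XᵀX = [[103.0000, 21.0000]; [21.0000, 6]], rhs = [76.5287, 16.7826]ᵀ  (here Σr = 21.0000, Σ(r)² = 103.0000, Σln q = 16.7826, Σr·ln q = 76.5287).
Slope k = (n·Σr·ln q − Σr·Σln q)/(n·Σ(r)² − (Σr)²) = (6·76.5287 − 21.0000·16.7826)/177.0000 = 0.60304; ln C = (Σln q − k·Σr)/n = 0.68646, so C = exp(0.68646) = 1.98667.

k = 0.603, C = 1.987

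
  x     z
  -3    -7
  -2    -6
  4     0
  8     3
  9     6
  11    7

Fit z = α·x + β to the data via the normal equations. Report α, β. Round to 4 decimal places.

α = 1.0058, β = -4.0259

With design matrix M, MᵀM = [[295, 27]; [27, 6]] and Mᵀz = [188, 3]ᵀ.
Eliminating β: 6·(row 1) − 27·(row 2) gives 1041·α = 6·188 − 27·3 = 1047, so α = 349/347.
Then β = (3 − 27·(349/347))/6 = -1397/347.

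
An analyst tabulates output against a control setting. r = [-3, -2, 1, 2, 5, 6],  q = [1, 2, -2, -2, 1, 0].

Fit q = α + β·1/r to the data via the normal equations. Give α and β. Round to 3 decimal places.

Setting ∂/∂α … = 0 gives: 6·α + (31/30)·β = 0;  (31/30)·α + (1511/900)·β = -62/15.
Δ = 6·(1511/900) − (31/30)² = 1621/180.
α = (0·(1511/900) − (31/30)·(-62/15))/(1621/180) = 3844/8105; β = (6·(-62/15) − (31/30)·0)/(1621/180) = -4464/1621.

α = 0.474, β = -2.754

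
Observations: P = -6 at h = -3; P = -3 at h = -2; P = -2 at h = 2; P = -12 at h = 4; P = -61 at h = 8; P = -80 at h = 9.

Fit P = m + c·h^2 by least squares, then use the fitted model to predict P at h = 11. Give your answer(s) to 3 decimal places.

P̂ = -119.292

Setting ∂/∂m … = 0 gives: 6·m + 178·c = -164;  178·m + 11026·c = -10650.
(Σ1 = 6, Σh^2 = 178, Σh^2·h^2 = 11026, ΣP = -164, Σh^2·P = -10650.)
Determinant 6·11026 − 178² = 34472.
m = ((-164)·11026 − 178·(-10650))/34472 = 21859/8618; c = (6·(-10650) − 178·(-164))/34472 = -8677/8618.
At h = 11: P̂ = (21859/8618)·(1) + (-8677/8618)·(121) = -514029/4309.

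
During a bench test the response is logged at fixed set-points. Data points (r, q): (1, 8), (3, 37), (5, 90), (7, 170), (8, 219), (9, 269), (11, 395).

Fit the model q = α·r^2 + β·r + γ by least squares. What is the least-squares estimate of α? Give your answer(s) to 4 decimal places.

Sums needed: Σr^2·r^2 = 28406, Σr^2·r = 3068, Σr^2 = 350, Σr·r = 350, Σr = 44, Σ1 = 7.
For Xᵀq: Σr^2·q = 94521, Σr·q = 10277, Σq = 1188.
Inverting the 3×3 Gram matrix, [α, β, γ]ᵀ = [490619/165858, 78079/23694, 30341/27643]ᵀ.

α = 2.9581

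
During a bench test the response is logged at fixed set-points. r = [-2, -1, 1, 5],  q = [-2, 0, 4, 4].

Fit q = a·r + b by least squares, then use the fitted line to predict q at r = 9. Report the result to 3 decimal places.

q̂ = 8.243

From the data, Σr·r = 31, Σr = 3, Σ1 = 4.
Moment sums: Σr·q = 28, Σq = 6.
Eliminating b: 4·(row 1) − 3·(row 2) gives 115·a = 4·28 − 3·6 = 94, so a = 94/115.
Then b = (6 − 3·(94/115))/4 = 102/115.
At r = 9: q̂ = (94/115)·(9) + (102/115)·(1) = 948/115.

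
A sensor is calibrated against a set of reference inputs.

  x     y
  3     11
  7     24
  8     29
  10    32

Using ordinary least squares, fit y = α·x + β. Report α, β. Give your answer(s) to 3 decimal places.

α = 3.115, β = 2.192

Entries of MᵀM: Σx·x = 222, Σx = 28, Σ1 = 4.
For Mᵀy: Σx·y = 753, Σy = 96.
Determinant 222·4 − 28² = 104.
α = (753·4 − 28·96)/104 = 81/26; β = (222·96 − 28·753)/104 = 57/26.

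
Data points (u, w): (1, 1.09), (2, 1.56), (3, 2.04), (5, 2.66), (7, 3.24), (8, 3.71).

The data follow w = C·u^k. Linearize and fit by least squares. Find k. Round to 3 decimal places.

Let Y = ln w. Fitting Y = k·ln u + ln C by least squares:
Σln u = 7.4265, Σ(ln u)² = 12.3883, Σln w = 4.7087, Σln u·ln w = 7.6798.
Equations: 12.3883·k + 7.4265·ln C = 7.6798;  7.4265·k + 6·ln C = 4.7087.
Δ = 12.3883·6 − (7.4265)² = 19.1764; k = (7.6798·6 − 7.4265·4.7087)/19.1764 = 0.57932, ln C = (12.3883·4.7087 − 7.4265·7.6798)/19.1764 = 0.06774.

k = 0.579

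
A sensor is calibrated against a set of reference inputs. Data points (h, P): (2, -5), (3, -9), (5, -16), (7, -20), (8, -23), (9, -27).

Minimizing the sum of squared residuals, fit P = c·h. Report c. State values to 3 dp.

The normal equations are: 232·c = -684.
c = (-684)/232 = -2.94828.

c = -2.948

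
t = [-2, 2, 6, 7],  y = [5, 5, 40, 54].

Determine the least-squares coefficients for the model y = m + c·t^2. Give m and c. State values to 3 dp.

m = 0.654, c = 1.090

From the data, Σ1 = 4, Σt^2 = 93, Σt^2·t^2 = 3729.
Right-hand side: Σy = 104, Σt^2·y = 4126.
MᵀM·[m, c]ᵀ = Mᵀy becomes [[4, 93]; [93, 3729]]·[m, c]ᵀ = [104, 4126]ᵀ.
Eliminating c: 3729·(row 1) − 93·(row 2) gives 6267·m = 3729·104 − 93·4126 = 4098, so m = 1366/2089.
Then c = (4126 − 93·(1366/2089))/3729 = 6832/6267.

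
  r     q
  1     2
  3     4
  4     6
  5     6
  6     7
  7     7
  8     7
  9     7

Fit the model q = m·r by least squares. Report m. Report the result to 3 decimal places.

m = 0.989

Sums needed: Σr·r = 281.
And Σr·q = 278.
m = 278/281 = 0.989324.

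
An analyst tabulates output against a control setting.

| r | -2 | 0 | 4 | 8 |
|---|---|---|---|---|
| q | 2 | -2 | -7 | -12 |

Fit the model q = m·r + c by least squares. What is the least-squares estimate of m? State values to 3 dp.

Sums needed: Σr·r = 84, Σr = 10, Σ1 = 4.
Right-hand side: Σr·q = -128, Σq = -19.
Eliminating c: 4·(row 1) − 10·(row 2) gives 236·m = 4·(-128) − 10·(-19) = -322, so m = -161/118.
Then c = ((-19) − 10·(-161/118))/4 = -79/59.

m = -1.364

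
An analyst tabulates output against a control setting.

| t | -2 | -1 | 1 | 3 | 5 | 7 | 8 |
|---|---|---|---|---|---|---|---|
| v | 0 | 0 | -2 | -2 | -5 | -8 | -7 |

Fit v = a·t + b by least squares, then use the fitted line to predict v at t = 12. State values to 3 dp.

v̂ = -10.729

Sums needed: Σt·t = 153, Σt = 21, Σ1 = 7.
For Mᵀv: Σt·v = -145, Σv = -24.
Δ = 153·7 − 21² = 630.
a = ((-145)·7 − 21·(-24))/630 = -73/90; b = (153·(-24) − 21·(-145))/630 = -209/210.
At t = 12: v̂ = (-73/90)·(12) + (-209/210)·(1) = -751/70.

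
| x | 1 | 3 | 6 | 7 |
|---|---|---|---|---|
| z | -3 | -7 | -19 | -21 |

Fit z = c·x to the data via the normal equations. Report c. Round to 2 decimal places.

c = -3.00

Sums needed: Σx·x = 95.
For Mᵀz: Σx·z = -285.
MᵀM·[c]ᵀ = Mᵀz becomes [[95]]·[c]ᵀ = [-285]ᵀ.
c = (-285)/95 = -3.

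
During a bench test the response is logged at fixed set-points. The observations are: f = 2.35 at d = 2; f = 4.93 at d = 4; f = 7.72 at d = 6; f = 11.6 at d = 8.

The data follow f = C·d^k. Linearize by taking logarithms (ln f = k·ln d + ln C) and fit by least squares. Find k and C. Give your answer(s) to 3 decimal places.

Let Y = ln f. Fitting Y = k·ln d + ln C by least squares:
Sums: Σln d = 5.9506, Σ(ln d)² = 9.9367, Σln f = 6.9446, Σln d·ln f = 11.5626.
Normal system: [[9.9367, 5.9506]; [5.9506, 4]]·[k, ln C]ᵀ = [11.5626, 6.9446]ᵀ.
Δ = 9.9367·4 − (5.9506)² = 4.3368; k = (11.5626·4 − 5.9506·6.9446)/4.3368 = 1.13578, ln C = (9.9367·6.9446 − 5.9506·11.5626)/4.3368 = 0.04649, so C = exp(0.04649) = 1.04759.

k = 1.136, C = 1.048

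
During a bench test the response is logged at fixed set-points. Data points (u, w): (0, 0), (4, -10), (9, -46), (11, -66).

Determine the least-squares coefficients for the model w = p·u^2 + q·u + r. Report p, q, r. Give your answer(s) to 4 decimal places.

The normal system MᵀM·[p, q, r]ᵀ = Mᵀw is [[21458, 2124, 218]; [2124, 218, 24]; [218, 24, 4]]·[p, q, r]ᵀ = [-11872, -1180, -122]ᵀ.
Solving the 3×3 system (Gaussian elimination) gives p = -10467/21421, q = -14264/21421, r = 2695/21421.

p = -0.4886, q = -0.6659, r = 0.1258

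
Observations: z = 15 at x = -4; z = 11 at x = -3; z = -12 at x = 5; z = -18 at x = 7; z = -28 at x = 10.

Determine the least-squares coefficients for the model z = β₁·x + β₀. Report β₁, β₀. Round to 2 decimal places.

Sums needed: Σx·x = 199, Σx = 15, Σ1 = 5.
Moment sums: Σx·z = -559, Σz = -32.
Determinant 199·5 − 15² = 770.
β₁ = ((-559)·5 − 15·(-32))/770 = -463/154; β₀ = (199·(-32) − 15·(-559))/770 = 2017/770.

β₁ = -3.01, β₀ = 2.62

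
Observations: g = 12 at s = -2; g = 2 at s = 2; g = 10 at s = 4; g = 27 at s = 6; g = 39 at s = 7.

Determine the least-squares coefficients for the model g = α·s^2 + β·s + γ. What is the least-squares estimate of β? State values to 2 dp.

β = -2.53

Compute the Gram sums: Σs^2·s^2 = 3985, Σs^2·s = 623, Σs^2 = 109, Σs·s = 109, Σs = 17, Σ1 = 5.
For Mᵀg: Σs^2·g = 3099, Σs·g = 455, Σg = 90.
So MᵀM·[α, β, γ]ᵀ = Mᵀg: [[3985, 623, 109]; [623, 109, 17]; [109, 17, 5]]·[α, β, γ]ᵀ = [3099, 455, 90]ᵀ.
Inverting the 3×3 Gram matrix, [α, β, γ]ᵀ = [51517/46662, -118169/46662, 19770/7777]ᵀ.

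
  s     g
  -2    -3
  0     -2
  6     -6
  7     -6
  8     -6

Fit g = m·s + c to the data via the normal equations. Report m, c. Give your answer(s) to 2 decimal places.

m = -0.40, c = -3.07

Normal-equation sums: Σs·s = 153, Σs = 19, Σ1 = 5.
Moment sums: Σs·g = -120, Σg = -23.
Δ = 153·5 − 19² = 404.
m = ((-120)·5 − 19·(-23))/404 = -163/404; c = (153·(-23) − 19·(-120))/404 = -1239/404.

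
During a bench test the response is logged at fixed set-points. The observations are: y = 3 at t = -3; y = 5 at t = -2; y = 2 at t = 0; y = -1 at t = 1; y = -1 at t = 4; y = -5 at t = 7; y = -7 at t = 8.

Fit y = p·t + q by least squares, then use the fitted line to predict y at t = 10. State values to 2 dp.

The normal equations are: 143·p + 15·q = -115;  15·p + 7·q = -4.
(Σt·t = 143, Σt = 15, Σ1 = 7, Σt·y = -115, Σy = -4.)
Δ = 143·7 − 15² = 776.
p = ((-115)·7 − 15·(-4))/776 = -745/776; q = (143·(-4) − 15·(-115))/776 = 1153/776.
At t = 10: ŷ = (-745/776)·(10) + (1153/776)·(1) = -6297/776.

ŷ = -8.11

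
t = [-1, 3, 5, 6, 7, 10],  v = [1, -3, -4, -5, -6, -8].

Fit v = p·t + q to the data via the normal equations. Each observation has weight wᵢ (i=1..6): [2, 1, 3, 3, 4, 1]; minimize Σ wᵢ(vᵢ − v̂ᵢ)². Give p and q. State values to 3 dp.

p = -0.839, q = 0.029

Entries of AᵀWA: Σwᵢ·t·t = 490, Σwᵢ·t = 72, Σwᵢ·1 = 14.
For AᵀWv: Σwᵢ·t·v = -409, Σwᵢ·v = -60.
So AᵀWA·[p, q]ᵀ = AᵀWv: [[490, 72]; [72, 14]]·[p, q]ᵀ = [-409, -60]ᵀ.
Δ = 490·14 − 72² = 1676.
p = ((-409)·14 − 72·(-60))/1676 = -703/838; q = (490·(-60) − 72·(-409))/1676 = 12/419.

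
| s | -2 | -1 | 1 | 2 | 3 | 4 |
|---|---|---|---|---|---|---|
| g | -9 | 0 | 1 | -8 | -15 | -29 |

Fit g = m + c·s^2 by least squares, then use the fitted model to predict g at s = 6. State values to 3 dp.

With design matrix M, MᵀM = [[6, 35]; [35, 371]] and Mᵀg = [-60, -666]ᵀ.
Eliminating c: 371·(row 1) − 35·(row 2) gives 1001·m = 371·(-60) − 35·(-666) = 1050, so m = 150/143.
Then c = ((-666) − 35·(150/143))/371 = -1896/1001.
At s = 6: ĝ = (150/143)·(1) + (-1896/1001)·(36) = -67206/1001.

ĝ = -67.139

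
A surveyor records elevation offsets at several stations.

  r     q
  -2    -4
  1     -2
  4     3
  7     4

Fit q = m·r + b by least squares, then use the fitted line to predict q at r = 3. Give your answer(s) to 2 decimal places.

With design matrix M, MᵀM = [[70, 10]; [10, 4]] and Mᵀq = [46, 1]ᵀ.
det = 70·4 − 10² = 180.
m = (46·4 − 10·1)/180 = 29/30; b = (70·1 − 10·46)/180 = -13/6.
At r = 3: q̂ = (29/30)·(3) + (-13/6)·(1) = 11/15.

q̂ = 0.73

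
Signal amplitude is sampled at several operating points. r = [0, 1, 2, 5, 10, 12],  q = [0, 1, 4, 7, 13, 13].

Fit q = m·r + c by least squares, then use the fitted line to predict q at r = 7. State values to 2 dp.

q̂ = 8.59

With design matrix M, MᵀM = [[274, 30]; [30, 6]] and Mᵀq = [330, 38]ᵀ.
Determinant 274·6 − 30² = 744.
m = (330·6 − 30·38)/744 = 35/31; c = (274·38 − 30·330)/744 = 64/93.
At r = 7: q̂ = (35/31)·(7) + (64/93)·(1) = 799/93.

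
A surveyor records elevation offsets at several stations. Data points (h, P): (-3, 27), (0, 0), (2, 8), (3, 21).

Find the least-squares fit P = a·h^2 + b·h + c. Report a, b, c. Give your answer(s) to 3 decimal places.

Entries of MᵀM: Σh^2·h^2 = 178, Σh^2·h = 8, Σh^2 = 22, Σh·h = 22, Σh = 2, Σ1 = 4.
Moment sums: Σh^2·P = 464, Σh·P = -2, ΣP = 56.
Normal equations: [[178, 8, 22]; [8, 22, 2]; [22, 2, 4]]·[a, b, c]ᵀ = [464, -2, 56]ᵀ.
Row-reducing yields a = 59/22, b = -23/22, c = -5/22.

a = 2.682, b = -1.045, c = -0.227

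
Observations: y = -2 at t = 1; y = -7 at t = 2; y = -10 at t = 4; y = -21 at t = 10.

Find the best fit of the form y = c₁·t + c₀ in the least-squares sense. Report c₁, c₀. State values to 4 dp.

Compute the Gram sums: Σt·t = 121, Σt = 17, Σ1 = 4.
For Aᵀy: Σt·y = -266, Σy = -40.
So AᵀA·[c₁, c₀]ᵀ = Aᵀy: [[121, 17]; [17, 4]]·[c₁, c₀]ᵀ = [-266, -40]ᵀ.
det = 121·4 − 17² = 195.
c₁ = ((-266)·4 − 17·(-40))/195 = -128/65; c₀ = (121·(-40) − 17·(-266))/195 = -106/65.

c₁ = -1.9692, c₀ = -1.6308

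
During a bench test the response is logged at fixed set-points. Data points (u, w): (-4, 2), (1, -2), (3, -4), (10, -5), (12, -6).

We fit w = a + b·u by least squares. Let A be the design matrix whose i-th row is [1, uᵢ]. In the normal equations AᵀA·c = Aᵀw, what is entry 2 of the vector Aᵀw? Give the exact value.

Entry 2 ↔ basis u, so (Aᵀw)_{2} = Σᵢ (u)·wᵢ = (-4)·(2) + (1)·(-2) + (3)·(-4) + (10)·(-5) + (12)·(-6) = -144.

-144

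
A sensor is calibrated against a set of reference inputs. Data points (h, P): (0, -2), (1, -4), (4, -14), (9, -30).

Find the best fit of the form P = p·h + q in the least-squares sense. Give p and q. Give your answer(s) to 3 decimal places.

Entries of AᵀA: Σh·h = 98, Σh = 14, Σ1 = 4.
Moment sums: Σh·P = -330, ΣP = -50.
AᵀA·[p, q]ᵀ = AᵀP becomes [[98, 14]; [14, 4]]·[p, q]ᵀ = [-330, -50]ᵀ.
Δ = 98·4 − 14² = 196.
p = ((-330)·4 − 14·(-50))/196 = -155/49; q = (98·(-50) − 14·(-330))/196 = -10/7.

p = -3.163, q = -1.429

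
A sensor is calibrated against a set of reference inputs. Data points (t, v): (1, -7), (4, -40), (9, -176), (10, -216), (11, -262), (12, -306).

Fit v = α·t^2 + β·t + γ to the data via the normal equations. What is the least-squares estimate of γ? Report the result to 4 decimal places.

AᵀA·[α, β, γ]ᵀ = Aᵀv reads: 52195·α + 4853·β + 463·γ = -112269;  4853·α + 463·β + 47·γ = -10465;  463·α + 47·β + 6·γ = -1007.
Row-reducing yields α = -70811/34872, β = -31985/34872, γ = -22981/5812.

γ = -3.9541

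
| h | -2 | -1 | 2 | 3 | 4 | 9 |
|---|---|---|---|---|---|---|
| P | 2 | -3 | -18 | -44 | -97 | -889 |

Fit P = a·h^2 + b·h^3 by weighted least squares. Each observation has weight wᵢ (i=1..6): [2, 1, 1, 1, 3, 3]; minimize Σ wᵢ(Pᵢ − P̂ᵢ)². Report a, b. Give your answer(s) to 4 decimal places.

a = -2.0432, b = -0.9926

From the data, Σwᵢ·h^2·h^2 = 20581, Σwᵢ·h^2·h^3 = 180429, Σwᵢ·h^3·h^3 = 1607533.
And Σwᵢ·h^2·P = -221138, Σwᵢ·h^3·P = -1964228.
Normal equations: [[20581, 180429]; [180429, 1607533]]·[a, b]ᵀ = [-221138, -1964228]ᵀ.
Eliminating b: 1607533·(row 1) − 180429·(row 2) gives 530012632·a = 1607533·(-221138) − 180429·(-1964228) = -1082938742, so a = -541469371/265006316.
Then b = ((-1964228) − 180429·(-541469371/265006316))/1607533 = -263034133/265006316.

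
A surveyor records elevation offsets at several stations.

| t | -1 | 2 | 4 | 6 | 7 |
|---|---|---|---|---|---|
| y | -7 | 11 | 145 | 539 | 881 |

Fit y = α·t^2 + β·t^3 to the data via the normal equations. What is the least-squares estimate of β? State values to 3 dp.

β = 2.992

Normal-equation sums: Σt^2·t^2 = 3970, Σt^2·t^3 = 25638, Σt^3·t^3 = 168466.
Right-hand side: Σt^2·y = 64930, Σt^3·y = 427982.
So MᵀM·[α, β]ᵀ = Mᵀy: [[3970, 25638]; [25638, 168466]]·[α, β]ᵀ = [64930, 427982]ᵀ.
Δ = 3970·168466 − 25638² = 11502976.
α = (64930·168466 − 25638·427982)/11502976 = -2131571/718936; β = (3970·427982 − 25638·64930)/11502976 = 2150825/718936.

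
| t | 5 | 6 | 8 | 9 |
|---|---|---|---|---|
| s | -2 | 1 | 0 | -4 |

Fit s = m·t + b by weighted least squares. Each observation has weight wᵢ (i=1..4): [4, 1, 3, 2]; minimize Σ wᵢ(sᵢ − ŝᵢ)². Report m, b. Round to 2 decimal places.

The normal system AᵀWA·[m, b]ᵀ = AᵀWs is [[490, 68]; [68, 10]]·[m, b]ᵀ = [-106, -15]ᵀ.
det = 490·10 − 68² = 276.
m = ((-106)·10 − 68·(-15))/276 = -10/69; b = (490·(-15) − 68·(-106))/276 = -71/138.

m = -0.14, b = -0.51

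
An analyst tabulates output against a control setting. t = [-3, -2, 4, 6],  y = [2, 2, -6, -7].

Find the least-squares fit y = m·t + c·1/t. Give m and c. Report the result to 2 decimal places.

Forming MᵀM = [[65, 4]; [4, 65/144]] and Mᵀy = [-76, -13/3]ᵀ gives MᵀM·[m, c]ᵀ = Mᵀy.
Determinant 65·(65/144) − 4² = 1921/144.
m = ((-76)·(65/144) − 4·(-13/3))/(1921/144) = -2444/1921; c = (65·(-13/3) − 4·(-76))/(1921/144) = 3216/1921.

m = -1.27, c = 1.67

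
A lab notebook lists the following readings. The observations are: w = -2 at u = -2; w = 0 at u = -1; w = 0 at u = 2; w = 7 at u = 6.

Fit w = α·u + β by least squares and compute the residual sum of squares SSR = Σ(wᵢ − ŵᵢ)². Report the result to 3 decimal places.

Normal-equation sums: Σu·u = 45, Σu = 5, Σ1 = 4.
Right-hand side: Σu·w = 46, Σw = 5.
det = 45·4 − 5² = 155.
α = (46·4 − 5·5)/155 = 159/155; β = (45·5 − 5·46)/155 = -1/31.
Residuals: 13/155, 164/155, -313/155, 136/155; SSR = 926/155.

SSR = 5.974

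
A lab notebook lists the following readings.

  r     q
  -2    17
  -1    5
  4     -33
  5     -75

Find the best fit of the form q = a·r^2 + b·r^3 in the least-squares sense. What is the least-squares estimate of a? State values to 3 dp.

a = 2.129

The normal equations are: 898·a + 4116·b = -2330;  4116·a + 19786·b = -11628.
Eliminating b: 19786·(row 1) − 4116·(row 2) gives 826372·a = 19786·(-2330) − 4116·(-11628) = 1759468, so a = 439867/206593.
Then b = ((-11628) − 4116·(439867/206593))/19786 = -212916/206593.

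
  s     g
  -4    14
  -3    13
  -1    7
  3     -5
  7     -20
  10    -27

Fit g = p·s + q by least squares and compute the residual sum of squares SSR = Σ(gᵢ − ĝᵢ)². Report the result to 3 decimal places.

SSR = 7.244

The normal equations are: 184·p + 12·q = -527;  12·p + 6·q = -18.
det = 184·6 − 12² = 960.
p = ((-527)·6 − 12·(-18))/960 = -491/160; q = (184·(-18) − 12·(-527))/960 = 251/80.
Residuals: -113/80, 21/32, 127/160, 171/160, -53/32, 11/20; SSR = 1159/160.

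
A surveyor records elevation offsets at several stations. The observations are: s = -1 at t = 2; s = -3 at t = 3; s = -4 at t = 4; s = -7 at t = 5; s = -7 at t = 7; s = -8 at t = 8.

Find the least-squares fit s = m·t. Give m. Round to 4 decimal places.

m = -1.0479

AᵀA·[m]ᵀ = Aᵀs reads: 167·m = -175.
m = (-175)/167 = -1.0479.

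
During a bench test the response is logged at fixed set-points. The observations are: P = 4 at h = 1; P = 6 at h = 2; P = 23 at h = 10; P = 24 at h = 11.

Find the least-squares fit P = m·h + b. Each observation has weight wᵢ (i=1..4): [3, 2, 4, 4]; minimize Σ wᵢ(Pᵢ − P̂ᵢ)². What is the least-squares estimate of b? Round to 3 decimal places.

b = 1.982

Compute the Gram sums: Σwᵢ·h·h = 895, Σwᵢ·h = 91, Σwᵢ·1 = 13.
For AᵀWP: Σwᵢ·h·P = 2012, Σwᵢ·P = 212.
AᵀWA·[m, b]ᵀ = AᵀWP becomes [[895, 91]; [91, 13]]·[m, b]ᵀ = [2012, 212]ᵀ.
Eliminating b: 13·(row 1) − 91·(row 2) gives 3354·m = 13·2012 − 91·212 = 6864, so m = 88/43.
Then b = (212 − 91·(88/43))/13 = 1108/559.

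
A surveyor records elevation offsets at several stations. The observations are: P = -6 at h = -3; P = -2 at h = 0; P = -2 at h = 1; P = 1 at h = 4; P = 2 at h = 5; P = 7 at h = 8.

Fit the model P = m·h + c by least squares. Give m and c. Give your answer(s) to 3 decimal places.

The normal equations are: 115·m + 15·c = 86;  15·m + 6·c = 0.
(Σh·h = 115, Σh = 15, Σ1 = 6, Σh·P = 86, ΣP = 0.)
Eliminating c: 6·(row 1) − 15·(row 2) gives 465·m = 6·86 − 15·0 = 516, so m = 172/155.
Then c = (0 − 15·(172/155))/6 = -86/31.

m = 1.110, c = -2.774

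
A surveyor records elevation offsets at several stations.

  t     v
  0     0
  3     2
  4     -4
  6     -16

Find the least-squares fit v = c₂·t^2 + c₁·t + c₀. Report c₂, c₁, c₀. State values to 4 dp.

c₂ = -1.0000, c₁ = 3.2667, c₀ = 0.1333

With design matrix A, AᵀA = [[1633, 307, 61]; [307, 61, 13]; [61, 13, 4]] and Aᵀv = [-622, -106, -18]ᵀ.
Row-reducing yields c₂ = -1, c₁ = 49/15, c₀ = 2/15.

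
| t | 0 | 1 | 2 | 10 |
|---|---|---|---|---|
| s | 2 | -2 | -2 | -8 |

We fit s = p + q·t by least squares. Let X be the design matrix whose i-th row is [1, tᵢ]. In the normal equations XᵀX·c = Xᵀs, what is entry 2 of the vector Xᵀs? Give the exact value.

Entry 2 ↔ basis t, so (Xᵀs)_{2} = Σᵢ (t)·sᵢ = (0)·(2) + (1)·(-2) + (2)·(-2) + (10)·(-8) = -86.

-86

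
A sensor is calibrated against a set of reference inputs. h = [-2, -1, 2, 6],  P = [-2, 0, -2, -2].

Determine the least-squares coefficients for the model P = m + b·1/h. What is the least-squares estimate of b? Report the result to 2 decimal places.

Sums needed: Σ1 = 4, Σ1/h = -5/6, Σ1/h·1/h = 55/36.
For AᵀP: ΣP = -6, Σ1/h·P = -1/3.
Normal equations: [[4, -5/6]; [-5/6, 55/36]]·[m, b]ᵀ = [-6, -1/3]ᵀ.
Eliminating b: (55/36)·(row 1) − (-5/6)·(row 2) gives (65/12)·m = (55/36)·(-6) − (-5/6)·(-1/3) = -85/9, so m = -68/39.
Then b = ((-1/3) − (-5/6)·(-68/39))/(55/36) = -76/65.

b = -1.17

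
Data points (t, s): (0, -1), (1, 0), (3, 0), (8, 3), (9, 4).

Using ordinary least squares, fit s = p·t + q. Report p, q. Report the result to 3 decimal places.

AᵀA·[p, q]ᵀ = Aᵀs reads: 155·p + 21·q = 60;  21·p + 5·q = 6.
(Σt·t = 155, Σt = 21, Σ1 = 5, Σt·s = 60, Σs = 6.)
Eliminating q: 5·(row 1) − 21·(row 2) gives 334·p = 5·60 − 21·6 = 174, so p = 87/167.
Then q = (6 − 21·(87/167))/5 = -165/167.

p = 0.521, q = -0.988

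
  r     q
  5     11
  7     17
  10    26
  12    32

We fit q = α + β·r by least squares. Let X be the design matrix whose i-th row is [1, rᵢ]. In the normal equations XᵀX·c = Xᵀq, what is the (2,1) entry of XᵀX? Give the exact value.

34

Row 2 ↔ basis r, column 1 ↔ basis 1, so (XᵀX)_{2,1} = Σᵢ r = (5)·(1) + (7)·(1) + (10)·(1) + (12)·(1) = 34.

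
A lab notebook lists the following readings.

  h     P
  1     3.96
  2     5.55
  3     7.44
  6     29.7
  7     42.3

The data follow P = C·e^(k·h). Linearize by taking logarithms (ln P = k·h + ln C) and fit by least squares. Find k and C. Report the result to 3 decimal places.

With ln Pᵢ as the transformed response and hᵢ as the regressor:
Σh = 19.0000, Σ(h)² = 99.0000, Σln P = 12.2328, Σh·ln P = 57.3848.
Equations: 99.0000·k + 19.0000·ln C = 57.3848;  19.0000·k + 5·ln C = 12.2328.
Solving (det = 134.0000): k = 0.40672, ln C = 0.90104, so C = exp(0.90104) = 2.46217.

k = 0.407, C = 2.462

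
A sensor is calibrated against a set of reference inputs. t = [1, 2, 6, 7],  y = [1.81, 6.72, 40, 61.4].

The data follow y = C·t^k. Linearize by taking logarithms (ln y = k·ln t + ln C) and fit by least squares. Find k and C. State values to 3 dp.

With ln yᵢ as the transformed response and ln tᵢ as the regressor:
Over the data: Σln t = 4.4308, Σ(ln t)² = 7.4774, Σln y = 10.3047, Σln t·ln y = 15.9422.
Normal system: [[7.4774, 4.4308]; [4.4308, 4]]·[k, ln C]ᵀ = [15.9422, 10.3047]ᵀ.
Slope k = (n·Σln t·ln y − Σln t·Σln y)/(n·Σ(ln t)² − (Σln t)²) = (4·15.9422 − 4.4308·10.3047)/10.2775 = 1.76215; ln C = (Σln y − k·Σln t)/n = 0.62424, so C = exp(0.62424) = 1.86682.

k = 1.762, C = 1.867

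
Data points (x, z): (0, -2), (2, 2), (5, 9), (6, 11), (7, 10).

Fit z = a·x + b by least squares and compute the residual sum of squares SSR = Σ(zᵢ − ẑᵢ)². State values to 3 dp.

SSR = 5.735

Forming AᵀA = [[114, 20]; [20, 5]] and Aᵀz = [185, 30]ᵀ gives AᵀA·[a, b]ᵀ = Aᵀz.
Δ = 114·5 − 20² = 170.
a = (185·5 − 20·30)/170 = 65/34; b = (114·30 − 20·185)/170 = -28/17.
Residuals: -6/17, -3/17, 37/34, 20/17, -59/34; SSR = 195/34.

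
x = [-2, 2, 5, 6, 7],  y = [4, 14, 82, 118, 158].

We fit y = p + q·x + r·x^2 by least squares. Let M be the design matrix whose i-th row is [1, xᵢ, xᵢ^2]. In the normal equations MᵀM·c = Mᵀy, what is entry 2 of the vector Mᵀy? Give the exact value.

Entry 2 ↔ basis x, so (Mᵀy)_{2} = Σᵢ (x)·yᵢ = (-2)·(4) + (2)·(14) + (5)·(82) + (6)·(118) + (7)·(158) = 2244.

2244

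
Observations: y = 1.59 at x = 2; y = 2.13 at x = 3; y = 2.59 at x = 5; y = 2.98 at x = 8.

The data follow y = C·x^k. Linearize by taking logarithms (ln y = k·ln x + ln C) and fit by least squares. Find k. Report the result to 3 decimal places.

k = 0.442

Let Y = ln y. Fitting Y = k·ln x + ln C by least squares:
Over the data: Σln x = 5.4806, Σ(ln x)² = 8.6018, Σln y = 3.2634, Σln x·ln y = 4.9543.
Normal system: [[8.6018, 5.4806]; [5.4806, 4]]·[k, ln C]ᵀ = [4.9543, 3.2634]ᵀ.
Solving (det = 4.3697): k = 0.44206, ln C = 0.21017.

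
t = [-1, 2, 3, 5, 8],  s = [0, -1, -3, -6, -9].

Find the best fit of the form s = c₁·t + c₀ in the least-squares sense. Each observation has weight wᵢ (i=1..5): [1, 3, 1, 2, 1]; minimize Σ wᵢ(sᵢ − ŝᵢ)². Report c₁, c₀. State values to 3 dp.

The normal equations are: 136·c₁ + 26·c₀ = -147;  26·c₁ + 8·c₀ = -27.
(Σwᵢ·t·t = 136, Σwᵢ·t = 26, Σwᵢ·1 = 8, Σwᵢ·t·s = -147, Σwᵢ·s = -27.)
det = 136·8 − 26² = 412.
c₁ = ((-147)·8 − 26·(-27))/412 = -237/206; c₀ = (136·(-27) − 26·(-147))/412 = 75/206.

c₁ = -1.150, c₀ = 0.364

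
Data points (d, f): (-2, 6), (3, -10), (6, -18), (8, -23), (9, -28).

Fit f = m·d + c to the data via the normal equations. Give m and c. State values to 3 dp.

Compute the Gram sums: Σd·d = 194, Σd = 24, Σ1 = 5.
Right-hand side: Σd·f = -586, Σf = -73.
XᵀX·[m, c]ᵀ = Xᵀf becomes [[194, 24]; [24, 5]]·[m, c]ᵀ = [-586, -73]ᵀ.
Eliminating c: 5·(row 1) − 24·(row 2) gives 394·m = 5·(-586) − 24·(-73) = -1178, so m = -589/197.
Then c = ((-73) − 24·(-589/197))/5 = -49/197.

m = -2.990, c = -0.249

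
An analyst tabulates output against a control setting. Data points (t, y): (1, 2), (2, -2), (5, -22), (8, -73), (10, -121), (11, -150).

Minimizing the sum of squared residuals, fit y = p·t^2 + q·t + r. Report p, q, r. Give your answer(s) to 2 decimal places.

p = -1.52, q = 3.19, r = -0.68

Forming MᵀM = [[29379, 2977, 315]; [2977, 315, 37]; [315, 37, 6]] and Mᵀy = [-35478, -3556, -366]ᵀ gives MᵀM·[p, q, r]ᵀ = Mᵀy.
Row-reducing yields p = -4557/2992, q = 9531/2992, r = -511/748.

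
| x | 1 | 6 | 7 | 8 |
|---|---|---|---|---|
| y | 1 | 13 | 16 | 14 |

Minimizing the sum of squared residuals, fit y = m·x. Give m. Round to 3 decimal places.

MᵀM·[m]ᵀ = Mᵀy reads: 150·m = 303.
Hence m = 303 / 150 ≈ 2.02.

m = 2.020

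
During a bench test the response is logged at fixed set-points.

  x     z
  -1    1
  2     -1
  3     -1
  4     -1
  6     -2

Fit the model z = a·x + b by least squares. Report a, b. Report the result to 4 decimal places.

a = -0.4030, b = 0.3284

From the data, Σx·x = 66, Σx = 14, Σ1 = 5.
Right-hand side: Σx·z = -22, Σz = -4.
AᵀA·[a, b]ᵀ = Aᵀz becomes [[66, 14]; [14, 5]]·[a, b]ᵀ = [-22, -4]ᵀ.
det = 66·5 − 14² = 134.
a = ((-22)·5 − 14·(-4))/134 = -27/67; b = (66·(-4) − 14·(-22))/134 = 22/67.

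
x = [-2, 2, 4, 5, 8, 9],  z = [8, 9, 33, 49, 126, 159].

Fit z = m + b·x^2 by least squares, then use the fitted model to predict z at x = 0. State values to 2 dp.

From the data, Σ1 = 6, Σx^2 = 194, Σx^2·x^2 = 11570.
Right-hand side: Σz = 384, Σx^2·z = 22764.
AᵀA·[m, b]ᵀ = Aᵀz becomes [[6, 194]; [194, 11570]]·[m, b]ᵀ = [384, 22764]ᵀ.
Determinant 6·11570 − 194² = 31784.
m = (384·11570 − 194·22764)/31784 = 3333/3973; b = (6·22764 − 194·384)/31784 = 7761/3973.
At x = 0: ẑ = (3333/3973)·(1) + (7761/3973)·(0) = 3333/3973.

ẑ = 0.84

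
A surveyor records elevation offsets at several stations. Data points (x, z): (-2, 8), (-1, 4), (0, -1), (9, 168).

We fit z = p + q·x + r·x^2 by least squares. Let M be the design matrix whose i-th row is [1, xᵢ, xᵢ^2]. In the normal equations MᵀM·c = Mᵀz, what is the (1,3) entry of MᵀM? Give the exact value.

86

Row 1 ↔ basis 1, column 3 ↔ basis x^2, so (MᵀM)_{1,3} = Σᵢ x^2 = (1)·(4) + (1)·(1) + (1)·(0) + (1)·(81) = 86.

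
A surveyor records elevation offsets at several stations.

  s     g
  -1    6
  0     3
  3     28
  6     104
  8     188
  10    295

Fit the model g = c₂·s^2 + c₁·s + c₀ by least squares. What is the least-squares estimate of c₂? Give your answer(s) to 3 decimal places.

c₂ = 3.019

XᵀX·[c₂, c₁, c₀]ᵀ = Xᵀg reads: 15474·c₂ + 1754·c₁ + 210·c₀ = 45534;  1754·c₂ + 210·c₁ + 26·c₀ = 5156;  210·c₂ + 26·c₁ + 6·c₀ = 624.
(Σs^2·s^2 = 15474, Σs^2·s = 1754, Σs^2 = 210, Σs·s = 210, Σs = 26, Σ1 = 6, Σs^2·g = 45534, Σs·g = 5156, Σg = 624.)
Solving the 3×3 system (Gaussian elimination) gives c₂ = 29591/9800, c₁ = -9711/9800, c₀ = 6399/2450.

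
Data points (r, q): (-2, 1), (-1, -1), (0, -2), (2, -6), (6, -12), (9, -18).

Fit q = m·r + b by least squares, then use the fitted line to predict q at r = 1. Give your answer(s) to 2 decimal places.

Forming XᵀX = [[126, 14]; [14, 6]] and Xᵀq = [-247, -38]ᵀ gives XᵀX·[m, b]ᵀ = Xᵀq.
Eliminating b: 6·(row 1) − 14·(row 2) gives 560·m = 6·(-247) − 14·(-38) = -950, so m = -95/56.
Then b = ((-38) − 14·(-95/56))/6 = -19/8.
At r = 1: q̂ = (-95/56)·(1) + (-19/8)·(1) = -57/14.

q̂ = -4.07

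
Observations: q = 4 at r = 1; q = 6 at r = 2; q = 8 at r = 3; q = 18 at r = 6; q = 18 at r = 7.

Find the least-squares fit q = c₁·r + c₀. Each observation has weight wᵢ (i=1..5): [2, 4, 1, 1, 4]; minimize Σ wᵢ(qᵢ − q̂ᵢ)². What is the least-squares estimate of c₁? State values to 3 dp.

AᵀWA·[c₁, c₀]ᵀ = AᵀWq reads: 259·c₁ + 47·c₀ = 692;  47·c₁ + 12·c₀ = 130.
(Σwᵢ·r·r = 259, Σwᵢ·r = 47, Σwᵢ·1 = 12, Σwᵢ·r·q = 692, Σwᵢ·q = 130.)
Determinant 259·12 − 47² = 899.
c₁ = (692·12 − 47·130)/899 = 2194/899; c₀ = (259·130 − 47·692)/899 = 1146/899.

c₁ = 2.440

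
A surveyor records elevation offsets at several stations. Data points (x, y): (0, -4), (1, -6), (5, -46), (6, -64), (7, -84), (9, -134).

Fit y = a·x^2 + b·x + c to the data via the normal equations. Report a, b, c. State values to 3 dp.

a = -1.500, b = -0.971, c = -3.795

With design matrix M, MᵀM = [[10884, 1414, 192]; [1414, 192, 28]; [192, 28, 6]] and Mᵀy = [-18430, -2414, -338]ᵀ.
Inverting the 3×3 Gram matrix, [a, b, c]ᵀ = [-25199/16797, -5437/5599, -5795/1527]ᵀ.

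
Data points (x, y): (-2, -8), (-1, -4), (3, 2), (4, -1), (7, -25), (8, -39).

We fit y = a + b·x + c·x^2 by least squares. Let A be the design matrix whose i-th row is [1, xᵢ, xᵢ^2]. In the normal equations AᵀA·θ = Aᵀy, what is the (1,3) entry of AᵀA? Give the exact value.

143

Row 1 ↔ basis 1, column 3 ↔ basis x^2, so (AᵀA)_{1,3} = Σᵢ x^2 = (1)·(4) + (1)·(1) + (1)·(9) + (1)·(16) + (1)·(49) + (1)·(64) = 143.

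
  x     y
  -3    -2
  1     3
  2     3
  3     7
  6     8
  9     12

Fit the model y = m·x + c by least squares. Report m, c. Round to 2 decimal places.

Entries of AᵀA: Σx·x = 140, Σx = 18, Σ1 = 6.
And Σx·y = 192, Σy = 31.
det = 140·6 − 18² = 516.
m = (192·6 − 18·31)/516 = 99/86; c = (140·31 − 18·192)/516 = 221/129.

m = 1.15, c = 1.71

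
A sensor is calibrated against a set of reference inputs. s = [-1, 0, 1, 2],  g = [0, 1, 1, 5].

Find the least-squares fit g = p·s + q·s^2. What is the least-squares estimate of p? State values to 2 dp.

p = 0.68

Compute the Gram sums: Σs·s = 6, Σs·s^2 = 8, Σs^2·s^2 = 18.
Moment sums: Σs·g = 11, Σs^2·g = 21.
So AᵀA·[p, q]ᵀ = Aᵀg: [[6, 8]; [8, 18]]·[p, q]ᵀ = [11, 21]ᵀ.
Eliminating q: 18·(row 1) − 8·(row 2) gives 44·p = 18·11 − 8·21 = 30, so p = 15/22.
Then q = (21 − 8·(15/22))/18 = 19/22.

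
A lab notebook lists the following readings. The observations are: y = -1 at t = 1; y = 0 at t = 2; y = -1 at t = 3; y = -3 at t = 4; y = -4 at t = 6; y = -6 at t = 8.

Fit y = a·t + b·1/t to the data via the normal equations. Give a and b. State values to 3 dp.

From the data, Σt·t = 130, Σt·1/t = 6, Σ1/t·1/t = 845/576.
Right-hand side: Σt·y = -88, Σ1/t·y = -7/2.
Δ = 130·(845/576) − 6² = 44557/288.
a = ((-88)·(845/576) − 6·(-7/2))/(44557/288) = -31132/44557; b = (130·(-7/2) − 6·(-88))/(44557/288) = 21024/44557.

a = -0.699, b = 0.472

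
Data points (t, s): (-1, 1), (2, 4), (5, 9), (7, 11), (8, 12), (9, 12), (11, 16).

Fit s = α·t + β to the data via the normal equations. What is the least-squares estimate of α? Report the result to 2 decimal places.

α = 1.22

The normal equations are: 345·α + 41·β = 509;  41·α + 7·β = 65.
(Σt·t = 345, Σt = 41, Σ1 = 7, Σt·s = 509, Σs = 65.)
Determinant 345·7 − 41² = 734.
α = (509·7 − 41·65)/734 = 449/367; β = (345·65 − 41·509)/734 = 778/367.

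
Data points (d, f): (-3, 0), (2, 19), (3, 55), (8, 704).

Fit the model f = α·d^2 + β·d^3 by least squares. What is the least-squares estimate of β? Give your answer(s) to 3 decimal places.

β = 0.998

Entries of XᵀX: Σd^2·d^2 = 4274, Σd^2·d^3 = 32800, Σd^3·d^3 = 263666.
Moment sums: Σd^2·f = 45627, Σd^3·f = 362085.
XᵀX·[α, β]ᵀ = Xᵀf becomes [[4274, 32800]; [32800, 263666]]·[α, β]ᵀ = [45627, 362085]ᵀ.
Eliminating β: 263666·(row 1) − 32800·(row 2) gives 51068484·α = 263666·45627 − 32800·362085 = 153900582, so α = 25650097/8511414.
Then β = (362085 − 32800·(25650097/8511414))/263666 = 8497615/8511414.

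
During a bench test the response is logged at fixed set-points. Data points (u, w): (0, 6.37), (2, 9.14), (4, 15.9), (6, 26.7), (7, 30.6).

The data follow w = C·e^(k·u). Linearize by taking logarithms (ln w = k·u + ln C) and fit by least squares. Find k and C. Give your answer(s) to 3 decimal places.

k = 0.235, C = 6.137

Let Y = ln w. Fitting Y = k·u + ln C by least squares:
XᵀX = [[105.0000, 19.0000]; [19.0000, 5]], rhs = [59.1456, 13.5362]ᵀ  (here Σu = 19.0000, Σ(u)² = 105.0000, Σln w = 13.5362, Σu·ln w = 59.1456).
Slope k = (n·Σu·ln w − Σu·Σln w)/(n·Σ(u)² − (Σu)²) = (5·59.1456 − 19.0000·13.5362)/164.0000 = 0.23500; ln C = (Σln w − k·Σu)/n = 1.81427, so C = exp(1.81427) = 6.13656.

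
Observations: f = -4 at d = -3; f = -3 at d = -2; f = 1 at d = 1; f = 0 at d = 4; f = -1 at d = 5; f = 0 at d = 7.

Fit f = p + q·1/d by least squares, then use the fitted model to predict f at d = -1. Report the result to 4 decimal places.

f̂ = -4.8353

The normal equations are: 6·p + (319/420)·q = -7;  (319/420)·p + (261781/176400)·q = 109/30.
Eliminating q: (261781/176400)·(row 1) − (319/420)·(row 2) gives (58757/7056)·p = (261781/176400)·(-7) − (319/420)·(109/30) = -110441/8400, so p = -2319261/1468925.
Then q = ((109/30) − (319/420)·(-2319261/1468925))/(261781/176400) = 956676/293785.
At d = -1: f̂ = (-2319261/1468925)·(1) + (956676/293785)·(-1) = -7102641/1468925.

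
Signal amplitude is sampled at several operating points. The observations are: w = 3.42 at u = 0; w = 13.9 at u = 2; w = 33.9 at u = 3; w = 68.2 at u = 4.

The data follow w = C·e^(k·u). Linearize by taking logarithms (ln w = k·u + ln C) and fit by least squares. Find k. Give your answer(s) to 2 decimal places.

k = 0.76

With ln wᵢ as the transformed response and uᵢ as the regressor:
Σu = 9.0000, Σ(u)² = 29.0000, Σln w = 11.6074, Σu·ln w = 32.7238.
Equations: 29.0000·k + 9.0000·ln C = 32.7238;  9.0000·k + 4·ln C = 11.6074.
Δ = 29.0000·4 − (9.0000)² = 35.0000; k = (32.7238·4 − 9.0000·11.6074)/35.0000 = 0.75511, ln C = (29.0000·11.6074 − 9.0000·32.7238)/35.0000 = 1.20286.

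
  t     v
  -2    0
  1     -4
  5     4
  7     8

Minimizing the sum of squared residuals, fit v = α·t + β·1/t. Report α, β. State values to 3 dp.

Forming MᵀM = [[79, 4]; [4, 6421/4900]] and Mᵀv = [72, -72/35]ᵀ gives MᵀM·[α, β]ᵀ = Mᵀv.
Determinant 79·(6421/4900) − 4² = 428859/4900.
α = (72·(6421/4900) − 4·(-72/35))/(428859/4900) = 55848/47651; β = (79·(-72/35) − 4·72)/(428859/4900) = -245280/47651.

α = 1.172, β = -5.147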